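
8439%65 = 54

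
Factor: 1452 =2^2*3^1*11^2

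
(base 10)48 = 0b110000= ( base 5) 143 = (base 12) 40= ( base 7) 66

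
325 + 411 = 736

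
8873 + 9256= 18129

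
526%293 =233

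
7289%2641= 2007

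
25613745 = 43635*587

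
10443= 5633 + 4810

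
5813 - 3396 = 2417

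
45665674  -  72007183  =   - 26341509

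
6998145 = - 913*( - 7665)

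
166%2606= 166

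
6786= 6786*1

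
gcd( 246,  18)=6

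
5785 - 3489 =2296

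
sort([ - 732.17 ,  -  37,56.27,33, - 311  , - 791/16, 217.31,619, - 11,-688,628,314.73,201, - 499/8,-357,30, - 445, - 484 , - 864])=[-864,-732.17, - 688, - 484, - 445, - 357, - 311, - 499/8, - 791/16, - 37, - 11 , 30,33,56.27,201, 217.31, 314.73, 619, 628 ]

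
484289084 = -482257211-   -  966546295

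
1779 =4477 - 2698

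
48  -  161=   -  113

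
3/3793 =3/3793 = 0.00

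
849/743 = 849/743 = 1.14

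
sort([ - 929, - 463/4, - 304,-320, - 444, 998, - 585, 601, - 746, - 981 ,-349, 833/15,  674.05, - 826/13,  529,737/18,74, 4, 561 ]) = [ - 981, - 929, - 746,-585,-444, - 349, - 320,  -  304, - 463/4, - 826/13, 4, 737/18,833/15, 74,529,  561,601,674.05, 998]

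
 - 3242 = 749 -3991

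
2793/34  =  82  +  5/34 = 82.15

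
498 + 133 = 631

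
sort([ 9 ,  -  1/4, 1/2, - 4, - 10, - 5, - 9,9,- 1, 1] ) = [ - 10, - 9, - 5, - 4 , - 1, - 1/4, 1/2,1,9,9]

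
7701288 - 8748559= - 1047271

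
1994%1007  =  987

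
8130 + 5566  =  13696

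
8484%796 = 524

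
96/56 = 1+5/7 = 1.71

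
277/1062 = 277/1062 = 0.26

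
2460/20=123 = 123.00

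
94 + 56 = 150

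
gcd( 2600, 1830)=10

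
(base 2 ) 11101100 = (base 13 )152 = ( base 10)236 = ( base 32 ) 7C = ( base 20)BG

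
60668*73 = 4428764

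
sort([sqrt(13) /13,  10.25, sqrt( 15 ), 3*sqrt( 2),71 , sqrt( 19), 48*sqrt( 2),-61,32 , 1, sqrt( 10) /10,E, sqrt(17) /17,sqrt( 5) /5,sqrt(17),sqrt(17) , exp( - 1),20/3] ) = [  -  61, sqrt ( 17 )/17, sqrt( 13) /13, sqrt (10)/10 , exp( - 1 ),sqrt ( 5) /5, 1, E,sqrt (15 ), sqrt (17 ), sqrt( 17), 3*sqrt( 2 ), sqrt(19),20/3, 10.25, 32, 48*sqrt(2), 71]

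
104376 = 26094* 4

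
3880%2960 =920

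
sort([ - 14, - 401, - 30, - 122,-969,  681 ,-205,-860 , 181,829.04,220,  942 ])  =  [  -  969, - 860, - 401, - 205 ,  -  122  , - 30 , - 14,181,220, 681 , 829.04, 942]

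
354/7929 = 118/2643 = 0.04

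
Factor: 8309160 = 2^3*3^2*5^1*23081^1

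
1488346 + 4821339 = 6309685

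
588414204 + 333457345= 921871549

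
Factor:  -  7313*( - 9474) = 2^1*3^1*71^1*103^1*1579^1  =  69283362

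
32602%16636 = 15966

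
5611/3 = 1870 + 1/3=1870.33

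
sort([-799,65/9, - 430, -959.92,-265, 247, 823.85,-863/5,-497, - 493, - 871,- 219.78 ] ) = [-959.92,-871, -799, - 497, - 493, - 430, - 265, - 219.78, - 863/5,65/9, 247, 823.85]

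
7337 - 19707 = -12370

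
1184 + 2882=4066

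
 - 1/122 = -1/122 =- 0.01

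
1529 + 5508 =7037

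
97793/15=97793/15 = 6519.53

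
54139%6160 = 4859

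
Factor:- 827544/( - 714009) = 328/283 = 2^3*41^1 *283^( - 1 ) 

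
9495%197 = 39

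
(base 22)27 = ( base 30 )1l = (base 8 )63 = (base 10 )51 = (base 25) 21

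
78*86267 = 6728826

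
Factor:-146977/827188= - 2^( - 2) * 227^( - 1)*911^(  -  1)*146977^1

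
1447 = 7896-6449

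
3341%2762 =579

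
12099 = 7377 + 4722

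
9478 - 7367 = 2111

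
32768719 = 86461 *379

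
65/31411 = 65/31411 = 0.00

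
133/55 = 133/55 = 2.42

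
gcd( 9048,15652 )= 52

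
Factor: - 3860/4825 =-2^2 * 5^( - 1 ) = - 4/5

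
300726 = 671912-371186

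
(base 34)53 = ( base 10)173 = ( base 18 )9B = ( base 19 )92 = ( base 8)255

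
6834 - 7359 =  - 525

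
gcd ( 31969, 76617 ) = 1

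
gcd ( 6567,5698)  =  11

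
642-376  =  266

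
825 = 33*25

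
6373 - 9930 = -3557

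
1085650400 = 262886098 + 822764302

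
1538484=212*7257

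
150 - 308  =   - 158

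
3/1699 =3/1699 = 0.00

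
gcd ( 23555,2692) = 673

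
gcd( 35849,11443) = 1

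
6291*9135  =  57468285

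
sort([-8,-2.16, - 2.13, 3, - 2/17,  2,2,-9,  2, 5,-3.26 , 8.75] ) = [ - 9,-8 , - 3.26,-2.16 ,-2.13, - 2/17,2,  2,2, 3,5, 8.75]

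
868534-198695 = 669839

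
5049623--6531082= 11580705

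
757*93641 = 70886237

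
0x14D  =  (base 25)D8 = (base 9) 410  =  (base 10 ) 333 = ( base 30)b3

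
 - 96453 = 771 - 97224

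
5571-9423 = -3852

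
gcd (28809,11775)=3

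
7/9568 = 7/9568 = 0.00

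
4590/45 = 102  =  102.00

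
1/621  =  1/621 = 0.00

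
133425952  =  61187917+72238035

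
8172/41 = 8172/41 = 199.32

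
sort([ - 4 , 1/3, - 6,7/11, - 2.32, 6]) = [-6, - 4, - 2.32,1/3, 7/11,6]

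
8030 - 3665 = 4365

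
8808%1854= 1392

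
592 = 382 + 210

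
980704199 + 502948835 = 1483653034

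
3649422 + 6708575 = 10357997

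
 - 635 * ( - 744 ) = 472440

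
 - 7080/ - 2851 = 7080/2851 = 2.48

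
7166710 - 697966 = 6468744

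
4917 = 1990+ 2927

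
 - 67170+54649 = - 12521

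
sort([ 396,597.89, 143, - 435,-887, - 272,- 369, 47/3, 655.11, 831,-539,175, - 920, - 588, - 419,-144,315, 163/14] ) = [ - 920, - 887,-588,-539,-435, - 419, - 369,- 272, - 144,163/14 , 47/3,143, 175, 315, 396, 597.89, 655.11, 831]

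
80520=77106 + 3414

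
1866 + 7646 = 9512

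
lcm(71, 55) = 3905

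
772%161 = 128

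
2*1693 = 3386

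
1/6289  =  1/6289 = 0.00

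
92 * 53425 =4915100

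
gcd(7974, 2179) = 1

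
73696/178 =36848/89 = 414.02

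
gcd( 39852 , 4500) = 36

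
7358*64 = 470912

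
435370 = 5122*85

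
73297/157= 466 + 135/157 = 466.86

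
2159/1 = 2159 = 2159.00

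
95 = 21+74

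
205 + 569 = 774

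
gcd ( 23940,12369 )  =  399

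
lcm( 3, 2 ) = 6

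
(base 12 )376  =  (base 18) 1b0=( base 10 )522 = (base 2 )1000001010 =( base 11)435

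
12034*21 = 252714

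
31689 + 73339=105028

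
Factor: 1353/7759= 3^1*11^1*41^1*7759^(-1)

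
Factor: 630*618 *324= 2^4 * 3^7*5^1*7^1 * 103^1 = 126146160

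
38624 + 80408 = 119032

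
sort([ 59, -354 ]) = [ - 354, 59 ]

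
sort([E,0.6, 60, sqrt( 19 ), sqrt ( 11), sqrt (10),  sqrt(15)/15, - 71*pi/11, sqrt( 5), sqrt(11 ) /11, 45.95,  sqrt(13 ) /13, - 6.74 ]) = [- 71*pi/11,  -  6.74, sqrt(15 ) /15,sqrt ( 13 ) /13, sqrt(11 )/11,0.6, sqrt( 5 )  ,  E , sqrt( 10),sqrt(11),sqrt(19), 45.95,60]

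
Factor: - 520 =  - 2^3 * 5^1*13^1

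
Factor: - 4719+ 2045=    - 2674 = - 2^1*7^1*191^1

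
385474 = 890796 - 505322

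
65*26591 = 1728415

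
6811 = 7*973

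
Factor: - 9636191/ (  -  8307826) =2^( - 1) * 19^( - 1 )*71^1*135721^1 * 218627^( - 1)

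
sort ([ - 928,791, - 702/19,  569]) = [ -928, - 702/19, 569,791]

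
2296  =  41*56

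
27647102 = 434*63703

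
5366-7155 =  - 1789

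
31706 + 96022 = 127728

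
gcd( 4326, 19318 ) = 2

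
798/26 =399/13= 30.69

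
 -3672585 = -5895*623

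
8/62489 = 8/62489 = 0.00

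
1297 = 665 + 632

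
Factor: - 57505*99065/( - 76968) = 5696732825/76968 = 2^(  -  3 )*3^ ( - 2)*5^2*7^1*31^1*53^1*1069^(-1)*19813^1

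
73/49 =73/49 =1.49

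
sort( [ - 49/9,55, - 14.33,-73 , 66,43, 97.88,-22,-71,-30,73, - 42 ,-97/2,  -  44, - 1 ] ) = [-73, - 71, - 97/2,-44, - 42,-30, - 22,-14.33,-49/9,-1,  43,55, 66,73,97.88]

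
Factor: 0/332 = 0^1  =  0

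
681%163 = 29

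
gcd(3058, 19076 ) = 2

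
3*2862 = 8586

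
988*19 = 18772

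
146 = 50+96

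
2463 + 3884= 6347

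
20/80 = 1/4 = 0.25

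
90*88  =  7920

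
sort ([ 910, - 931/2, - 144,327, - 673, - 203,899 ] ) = [ - 673, - 931/2, - 203, - 144, 327, 899 , 910]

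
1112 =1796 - 684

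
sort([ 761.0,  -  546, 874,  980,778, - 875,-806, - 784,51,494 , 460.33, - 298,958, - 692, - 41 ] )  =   [ - 875, - 806, - 784,  -  692, - 546,-298,  -  41, 51 , 460.33,494,761.0,778,874,958,980]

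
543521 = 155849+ 387672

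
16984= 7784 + 9200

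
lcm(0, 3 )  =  0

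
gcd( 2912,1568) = 224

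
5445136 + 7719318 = 13164454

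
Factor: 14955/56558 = 2^( - 1 )*3^1  *  5^1*997^1*28279^(-1)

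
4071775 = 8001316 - 3929541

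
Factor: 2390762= 2^1*11^1*271^1*401^1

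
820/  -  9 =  - 92 + 8/9 =- 91.11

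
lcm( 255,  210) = 3570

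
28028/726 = 1274/33 = 38.61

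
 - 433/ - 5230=433/5230 =0.08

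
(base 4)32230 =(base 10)940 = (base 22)1KG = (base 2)1110101100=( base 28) 15g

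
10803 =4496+6307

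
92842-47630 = 45212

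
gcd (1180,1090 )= 10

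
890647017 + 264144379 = 1154791396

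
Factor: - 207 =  - 3^2  *23^1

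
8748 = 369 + 8379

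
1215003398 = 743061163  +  471942235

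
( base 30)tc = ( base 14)470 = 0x372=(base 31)SE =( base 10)882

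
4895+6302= 11197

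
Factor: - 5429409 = -3^1 * 17^1 * 29^1*3671^1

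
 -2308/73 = -2308/73 = - 31.62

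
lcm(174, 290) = 870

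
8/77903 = 8/77903 = 0.00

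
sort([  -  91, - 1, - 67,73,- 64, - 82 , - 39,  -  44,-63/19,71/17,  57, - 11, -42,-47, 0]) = [ - 91,  -  82, - 67 ,  -  64,  -  47, - 44, - 42, - 39,-11, - 63/19, - 1,  0,71/17, 57,73 ]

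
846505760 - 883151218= - 36645458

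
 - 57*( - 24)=1368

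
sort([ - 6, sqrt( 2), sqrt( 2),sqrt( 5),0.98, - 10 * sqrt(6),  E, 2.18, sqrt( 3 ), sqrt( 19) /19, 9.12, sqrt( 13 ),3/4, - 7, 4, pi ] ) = [ - 10 * sqrt(6), - 7, - 6,sqrt(19)/19,  3/4, 0.98, sqrt( 2),sqrt (2 ), sqrt(  3), 2.18,sqrt(5), E, pi,sqrt( 13), 4,9.12 ] 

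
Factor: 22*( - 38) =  - 836 =- 2^2 * 11^1 *19^1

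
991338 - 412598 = 578740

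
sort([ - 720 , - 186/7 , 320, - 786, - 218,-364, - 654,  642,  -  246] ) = [ - 786,-720, -654, - 364, - 246, -218,-186/7, 320,642] 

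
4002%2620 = 1382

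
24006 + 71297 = 95303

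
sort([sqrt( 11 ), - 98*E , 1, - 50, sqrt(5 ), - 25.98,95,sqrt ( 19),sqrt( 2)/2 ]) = [ - 98 *E, - 50,-25.98,sqrt( 2)/2, 1,sqrt( 5),sqrt ( 11), sqrt(19), 95 ] 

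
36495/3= 12165 = 12165.00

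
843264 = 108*7808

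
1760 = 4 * 440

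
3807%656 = 527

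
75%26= 23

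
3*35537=106611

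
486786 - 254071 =232715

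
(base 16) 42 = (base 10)66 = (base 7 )123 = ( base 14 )4a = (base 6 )150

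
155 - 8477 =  - 8322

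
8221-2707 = 5514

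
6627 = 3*2209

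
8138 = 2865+5273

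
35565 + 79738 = 115303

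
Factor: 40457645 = 5^1*8091529^1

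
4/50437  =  4/50437 = 0.00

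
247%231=16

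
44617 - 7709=36908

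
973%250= 223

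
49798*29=1444142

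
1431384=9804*146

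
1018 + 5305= 6323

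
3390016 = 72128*47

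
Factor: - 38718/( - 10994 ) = 3^4*23^ ( - 1) = 81/23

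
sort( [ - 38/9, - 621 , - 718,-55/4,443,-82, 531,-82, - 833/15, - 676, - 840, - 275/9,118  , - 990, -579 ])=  [-990,-840, - 718, - 676, - 621, - 579,-82, - 82, - 833/15, -275/9,-55/4, - 38/9,118,443,531]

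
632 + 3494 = 4126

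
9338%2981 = 395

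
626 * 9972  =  6242472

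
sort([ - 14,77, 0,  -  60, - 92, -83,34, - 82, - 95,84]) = [ - 95, - 92,- 83, - 82,-60, - 14,0,  34,77, 84]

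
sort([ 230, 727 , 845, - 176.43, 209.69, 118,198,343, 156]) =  [-176.43,118,156,  198, 209.69,230, 343,727, 845] 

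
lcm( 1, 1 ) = 1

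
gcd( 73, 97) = 1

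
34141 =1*34141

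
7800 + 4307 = 12107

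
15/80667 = 5/26889 =0.00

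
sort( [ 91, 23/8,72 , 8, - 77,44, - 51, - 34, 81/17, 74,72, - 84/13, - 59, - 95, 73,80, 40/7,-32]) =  [ - 95, - 77 ,  -  59, - 51, - 34, - 32, - 84/13, 23/8, 81/17,40/7, 8,44,  72,72, 73, 74, 80,91 ] 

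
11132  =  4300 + 6832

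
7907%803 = 680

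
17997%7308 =3381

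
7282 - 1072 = 6210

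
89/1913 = 89/1913  =  0.05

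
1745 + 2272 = 4017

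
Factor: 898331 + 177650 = 1075981 = 17^1*167^1*379^1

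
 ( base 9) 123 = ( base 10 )102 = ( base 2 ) 1100110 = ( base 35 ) 2w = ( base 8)146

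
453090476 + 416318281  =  869408757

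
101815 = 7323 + 94492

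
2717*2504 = 6803368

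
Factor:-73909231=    - 11^1*233^1*28837^1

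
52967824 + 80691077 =133658901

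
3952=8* 494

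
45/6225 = 3/415 =0.01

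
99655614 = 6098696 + 93556918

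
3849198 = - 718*(  -  5361)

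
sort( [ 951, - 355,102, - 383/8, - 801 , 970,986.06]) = [ - 801, - 355, - 383/8,102,951,970, 986.06] 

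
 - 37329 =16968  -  54297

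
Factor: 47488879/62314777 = 7^( - 1 )*179^1 * 359^1*739^1*8902111^( - 1 ) 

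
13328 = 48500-35172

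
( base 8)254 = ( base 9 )211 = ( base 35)4w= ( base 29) 5R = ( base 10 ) 172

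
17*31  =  527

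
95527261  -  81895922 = 13631339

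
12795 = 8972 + 3823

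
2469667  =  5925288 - 3455621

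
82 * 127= 10414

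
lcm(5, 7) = 35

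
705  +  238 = 943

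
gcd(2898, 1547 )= 7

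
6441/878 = 7  +  295/878 = 7.34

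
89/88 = 1 + 1/88 = 1.01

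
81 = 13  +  68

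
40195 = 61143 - 20948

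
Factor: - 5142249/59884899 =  - 1714083/19961633=   -3^1*7^1*31^1*2633^1*19961633^( - 1)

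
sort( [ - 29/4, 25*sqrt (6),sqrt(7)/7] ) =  [-29/4,sqrt( 7 ) /7, 25 * sqrt( 6 )]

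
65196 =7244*9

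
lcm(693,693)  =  693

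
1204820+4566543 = 5771363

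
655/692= 655/692 = 0.95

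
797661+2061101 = 2858762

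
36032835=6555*5497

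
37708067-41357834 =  - 3649767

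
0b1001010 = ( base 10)74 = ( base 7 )134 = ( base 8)112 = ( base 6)202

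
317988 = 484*657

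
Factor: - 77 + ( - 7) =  - 2^2*3^1 * 7^1=-84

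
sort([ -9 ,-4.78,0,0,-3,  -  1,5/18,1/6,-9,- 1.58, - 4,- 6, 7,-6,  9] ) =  [- 9,-9, - 6,-6, - 4.78, - 4, - 3,-1.58,-1,0,0,1/6, 5/18,7,9]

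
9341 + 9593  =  18934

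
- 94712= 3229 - 97941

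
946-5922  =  - 4976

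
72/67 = 1 + 5/67 = 1.07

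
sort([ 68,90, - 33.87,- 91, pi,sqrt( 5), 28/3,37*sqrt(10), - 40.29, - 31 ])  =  [ - 91, - 40.29, - 33.87 ,-31 , sqrt( 5 ),pi,  28/3,68 , 90,  37 * sqrt( 10 )]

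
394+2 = 396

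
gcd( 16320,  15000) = 120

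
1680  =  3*560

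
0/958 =0 = 0.00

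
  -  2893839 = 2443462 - 5337301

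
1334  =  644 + 690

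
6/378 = 1/63=0.02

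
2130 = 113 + 2017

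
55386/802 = 69 + 24/401=69.06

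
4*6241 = 24964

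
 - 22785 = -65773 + 42988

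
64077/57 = 21359/19 = 1124.16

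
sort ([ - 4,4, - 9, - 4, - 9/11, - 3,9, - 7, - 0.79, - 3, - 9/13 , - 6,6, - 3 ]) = [ - 9, - 7,-6,  -  4, - 4, - 3, - 3, - 3, - 9/11, - 0.79, - 9/13, 4, 6,9 ] 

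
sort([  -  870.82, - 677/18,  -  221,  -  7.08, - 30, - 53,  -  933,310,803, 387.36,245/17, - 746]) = [  -  933, - 870.82, - 746, - 221, - 53 , - 677/18, - 30, - 7.08, 245/17, 310,387.36,803]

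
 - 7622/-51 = 7622/51 = 149.45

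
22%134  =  22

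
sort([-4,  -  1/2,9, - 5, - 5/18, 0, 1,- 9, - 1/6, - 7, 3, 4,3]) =[ - 9, - 7, - 5,  -  4, -1/2, - 5/18, - 1/6,0, 1, 3, 3, 4, 9] 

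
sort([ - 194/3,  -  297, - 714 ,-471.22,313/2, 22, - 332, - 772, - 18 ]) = [ - 772, - 714, - 471.22, - 332, - 297, - 194/3,-18, 22 , 313/2 ]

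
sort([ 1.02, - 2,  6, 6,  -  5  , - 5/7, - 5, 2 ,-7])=[ - 7, - 5,-5,-2, - 5/7, 1.02, 2, 6, 6 ]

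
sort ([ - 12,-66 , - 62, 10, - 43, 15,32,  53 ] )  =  [ - 66,-62, - 43, - 12 , 10, 15, 32, 53] 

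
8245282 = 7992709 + 252573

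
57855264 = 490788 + 57364476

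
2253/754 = 2253/754 = 2.99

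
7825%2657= 2511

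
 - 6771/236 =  - 6771/236 =- 28.69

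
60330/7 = 60330/7=8618.57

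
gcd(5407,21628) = 5407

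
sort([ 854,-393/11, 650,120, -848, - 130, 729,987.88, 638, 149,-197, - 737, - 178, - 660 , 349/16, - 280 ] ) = [-848, - 737,- 660, - 280, - 197,  -  178, -130, - 393/11,349/16 , 120, 149,638,650  ,  729, 854 , 987.88]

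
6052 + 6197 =12249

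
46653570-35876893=10776677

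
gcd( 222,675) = 3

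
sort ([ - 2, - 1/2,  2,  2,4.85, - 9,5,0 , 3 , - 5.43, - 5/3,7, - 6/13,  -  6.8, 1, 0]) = [ - 9, - 6.8, - 5.43, - 2, - 5/3, - 1/2, - 6/13, 0,0,1 , 2,2,  3, 4.85, 5, 7 ] 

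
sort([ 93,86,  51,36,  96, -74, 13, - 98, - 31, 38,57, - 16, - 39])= [  -  98, - 74, - 39,  -  31, - 16, 13, 36,38 , 51,57 , 86, 93, 96]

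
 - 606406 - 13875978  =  -14482384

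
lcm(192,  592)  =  7104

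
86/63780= 43/31890 = 0.00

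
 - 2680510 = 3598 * ( - 745)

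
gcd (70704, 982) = 982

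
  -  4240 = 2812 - 7052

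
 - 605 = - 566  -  39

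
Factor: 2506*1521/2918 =3^2*7^1*13^2*179^1* 1459^ ( - 1) = 1905813/1459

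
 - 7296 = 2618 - 9914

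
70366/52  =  35183/26  =  1353.19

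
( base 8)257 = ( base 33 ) 5A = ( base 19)94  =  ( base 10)175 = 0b10101111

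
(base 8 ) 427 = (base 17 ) G7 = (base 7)546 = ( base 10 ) 279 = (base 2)100010111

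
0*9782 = 0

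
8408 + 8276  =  16684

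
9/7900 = 9/7900 = 0.00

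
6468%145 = 88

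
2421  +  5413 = 7834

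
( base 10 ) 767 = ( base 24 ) 17n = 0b1011111111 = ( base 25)15H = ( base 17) 2b2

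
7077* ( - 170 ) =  - 1203090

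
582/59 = 582/59= 9.86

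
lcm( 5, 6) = 30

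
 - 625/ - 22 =28 + 9/22 = 28.41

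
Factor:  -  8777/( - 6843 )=3^ ( - 1)*67^1 * 131^1 * 2281^( -1) 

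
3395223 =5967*569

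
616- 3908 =-3292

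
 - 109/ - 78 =1 + 31/78 = 1.40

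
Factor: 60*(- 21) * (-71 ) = 2^2*3^2*5^1*7^1 * 71^1 = 89460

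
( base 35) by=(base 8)643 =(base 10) 419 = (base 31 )DG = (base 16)1A3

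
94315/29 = 94315/29 = 3252.24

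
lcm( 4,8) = 8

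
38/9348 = 1/246 = 0.00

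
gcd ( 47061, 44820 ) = 2241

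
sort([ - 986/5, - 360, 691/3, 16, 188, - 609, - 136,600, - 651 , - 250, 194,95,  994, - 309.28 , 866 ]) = [ - 651, - 609, - 360, - 309.28, - 250 , - 986/5,-136,16,95, 188, 194 , 691/3,600,866, 994 ]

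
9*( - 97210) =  - 874890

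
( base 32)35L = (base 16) CB5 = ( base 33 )2WJ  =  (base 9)4414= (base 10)3253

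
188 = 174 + 14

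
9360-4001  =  5359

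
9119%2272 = 31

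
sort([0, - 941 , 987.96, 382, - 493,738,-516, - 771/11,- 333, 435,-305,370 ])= [ - 941, - 516, - 493 , - 333, - 305 ,  -  771/11,0, 370, 382,  435,738,987.96] 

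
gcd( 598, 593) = 1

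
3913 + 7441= 11354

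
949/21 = 45 + 4/21= 45.19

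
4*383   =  1532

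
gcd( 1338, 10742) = 2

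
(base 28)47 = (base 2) 1110111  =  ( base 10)119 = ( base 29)43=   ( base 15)7e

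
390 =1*390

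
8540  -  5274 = 3266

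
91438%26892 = 10762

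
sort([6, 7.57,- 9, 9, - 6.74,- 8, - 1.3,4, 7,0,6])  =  [  -  9 , - 8, - 6.74, - 1.3,0, 4,6 , 6,7,7.57, 9 ]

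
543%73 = 32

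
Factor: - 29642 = -2^1*14821^1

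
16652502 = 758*21969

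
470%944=470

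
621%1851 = 621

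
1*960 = 960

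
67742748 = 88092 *769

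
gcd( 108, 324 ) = 108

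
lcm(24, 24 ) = 24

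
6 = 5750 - 5744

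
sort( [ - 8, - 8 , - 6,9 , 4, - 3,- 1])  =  [ - 8, - 8,- 6, - 3, - 1 , 4, 9]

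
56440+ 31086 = 87526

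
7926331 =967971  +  6958360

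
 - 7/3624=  - 7/3624= - 0.00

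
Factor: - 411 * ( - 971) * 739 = 3^1*137^1 * 739^1*971^1 = 294920859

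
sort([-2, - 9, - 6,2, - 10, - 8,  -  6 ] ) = [ - 10, - 9, - 8, - 6 ,-6, - 2,2] 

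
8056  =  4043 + 4013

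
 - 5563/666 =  - 9 + 431/666 = - 8.35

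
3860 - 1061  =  2799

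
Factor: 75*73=5475=3^1*5^2*73^1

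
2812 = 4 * 703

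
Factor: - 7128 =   -  2^3*3^4*11^1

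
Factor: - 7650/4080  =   - 2^ ( - 3) * 3^1*5^1 = - 15/8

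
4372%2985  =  1387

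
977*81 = 79137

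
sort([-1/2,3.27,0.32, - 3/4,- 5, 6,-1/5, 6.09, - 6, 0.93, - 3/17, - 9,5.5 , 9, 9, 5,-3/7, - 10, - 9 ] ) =[ - 10, - 9, - 9,- 6  , - 5, - 3/4, - 1/2, - 3/7,  -  1/5, - 3/17 , 0.32,  0.93, 3.27, 5, 5.5 , 6,6.09, 9,  9 ] 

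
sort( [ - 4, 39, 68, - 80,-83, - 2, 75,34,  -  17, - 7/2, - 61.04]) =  [ - 83, - 80,- 61.04, - 17, - 4, - 7/2, -2, 34 , 39, 68, 75] 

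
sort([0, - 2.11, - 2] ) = [ - 2.11, - 2,0]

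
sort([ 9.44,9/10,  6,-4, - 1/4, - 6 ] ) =[  -  6, - 4,-1/4,9/10, 6 , 9.44 ] 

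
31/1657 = 31/1657 = 0.02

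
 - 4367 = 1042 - 5409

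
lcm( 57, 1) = 57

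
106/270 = 53/135 = 0.39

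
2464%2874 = 2464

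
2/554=1/277 =0.00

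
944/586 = 472/293 = 1.61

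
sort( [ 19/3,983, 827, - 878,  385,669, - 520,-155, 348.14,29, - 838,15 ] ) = [-878, - 838,- 520, - 155,19/3,15,29,348.14, 385,669, 827,983]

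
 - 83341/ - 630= 132+181/630 = 132.29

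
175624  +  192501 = 368125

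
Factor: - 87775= - 5^2*3511^1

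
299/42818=299/42818 = 0.01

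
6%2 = 0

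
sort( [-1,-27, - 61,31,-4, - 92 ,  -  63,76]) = [ - 92,  -  63, - 61,  -  27, - 4 ,-1,31,76 ] 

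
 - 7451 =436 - 7887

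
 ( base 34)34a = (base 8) 7036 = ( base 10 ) 3614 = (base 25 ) 5je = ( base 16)e1e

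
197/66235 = 197/66235=0.00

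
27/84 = 9/28 = 0.32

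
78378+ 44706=123084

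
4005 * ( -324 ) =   -  1297620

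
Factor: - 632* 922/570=-2^3* 3^( - 1)*5^( -1)*19^( - 1 )*79^1*461^1=-291352/285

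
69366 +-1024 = 68342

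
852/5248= 213/1312 = 0.16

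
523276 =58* 9022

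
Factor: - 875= - 5^3*7^1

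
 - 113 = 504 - 617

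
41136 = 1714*24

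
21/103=21/103= 0.20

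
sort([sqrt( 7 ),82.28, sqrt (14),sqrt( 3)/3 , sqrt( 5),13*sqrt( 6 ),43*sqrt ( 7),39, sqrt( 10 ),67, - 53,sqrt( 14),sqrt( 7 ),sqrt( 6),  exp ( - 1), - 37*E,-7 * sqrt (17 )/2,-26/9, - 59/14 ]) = [  -  37* E,  -  53, - 7*sqrt(17 ) /2,-59/14,-26/9,exp ( -1),sqrt( 3)/3,sqrt(5), sqrt(6 ), sqrt( 7),sqrt( 7), sqrt (10 ), sqrt(14),sqrt(14),13*sqrt(6 ), 39, 67,82.28,43*sqrt (7 ) ] 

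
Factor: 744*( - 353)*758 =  - 2^4*3^1*31^1*353^1*379^1 = - 199075056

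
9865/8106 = 9865/8106= 1.22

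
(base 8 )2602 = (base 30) 1H0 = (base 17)4eg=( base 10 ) 1410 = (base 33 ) 19O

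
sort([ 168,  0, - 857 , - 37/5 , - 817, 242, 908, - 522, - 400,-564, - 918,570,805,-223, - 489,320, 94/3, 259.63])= [ - 918,-857,-817,  -  564,- 522, - 489,  -  400, - 223 , - 37/5, 0, 94/3, 168,242, 259.63, 320,570,805,908]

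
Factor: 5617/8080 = 2^(-4 )* 5^( - 1 )*41^1*101^(-1 )* 137^1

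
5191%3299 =1892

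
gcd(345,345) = 345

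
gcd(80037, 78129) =9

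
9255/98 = 94 + 43/98 = 94.44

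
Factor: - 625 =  - 5^4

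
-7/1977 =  - 7/1977 = - 0.00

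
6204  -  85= 6119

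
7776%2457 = 405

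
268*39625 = 10619500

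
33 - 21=12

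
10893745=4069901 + 6823844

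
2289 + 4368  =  6657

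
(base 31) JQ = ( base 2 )1001100111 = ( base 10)615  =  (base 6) 2503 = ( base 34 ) i3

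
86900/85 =17380/17 =1022.35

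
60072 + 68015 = 128087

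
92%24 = 20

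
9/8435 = 9/8435  =  0.00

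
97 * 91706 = 8895482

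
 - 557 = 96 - 653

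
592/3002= 296/1501 =0.20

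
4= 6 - 2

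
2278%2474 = 2278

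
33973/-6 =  - 33973/6 =- 5662.17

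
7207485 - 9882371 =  - 2674886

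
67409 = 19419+47990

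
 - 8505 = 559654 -568159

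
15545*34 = 528530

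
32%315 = 32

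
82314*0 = 0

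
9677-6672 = 3005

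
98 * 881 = 86338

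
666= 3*222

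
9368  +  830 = 10198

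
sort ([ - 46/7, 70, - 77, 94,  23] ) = [-77, - 46/7,23,70,94 ]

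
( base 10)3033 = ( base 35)2gn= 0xbd9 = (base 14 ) 1169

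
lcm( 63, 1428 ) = 4284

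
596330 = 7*85190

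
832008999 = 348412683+483596316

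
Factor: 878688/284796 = 904/293 = 2^3*113^1*293^( - 1)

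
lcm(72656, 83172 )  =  6321072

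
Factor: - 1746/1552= - 9/8 = - 2^ ( - 3 ) * 3^2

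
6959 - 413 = 6546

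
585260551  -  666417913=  - 81157362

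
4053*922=3736866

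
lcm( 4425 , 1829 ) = 137175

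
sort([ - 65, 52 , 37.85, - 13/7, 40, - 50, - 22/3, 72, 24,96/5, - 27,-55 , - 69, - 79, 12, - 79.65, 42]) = [ - 79.65, - 79, - 69,-65,-55, - 50, - 27 , - 22/3,  -  13/7, 12 , 96/5,24,37.85,40, 42, 52, 72 ] 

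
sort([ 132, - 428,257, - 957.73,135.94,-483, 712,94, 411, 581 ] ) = [- 957.73, - 483 , - 428, 94,  132, 135.94, 257, 411, 581,712] 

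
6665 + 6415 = 13080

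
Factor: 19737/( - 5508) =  - 2^ ( - 2)*3^(  -  1 )*43^1 = -  43/12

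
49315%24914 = 24401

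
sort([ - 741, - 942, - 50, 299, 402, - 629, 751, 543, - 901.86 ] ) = [ - 942, - 901.86,-741, - 629, - 50, 299, 402, 543, 751 ]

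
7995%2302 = 1089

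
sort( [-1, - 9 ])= [ - 9, - 1]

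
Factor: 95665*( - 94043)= - 8996623595  =  - 5^1 * 19^2 * 53^1*157^1 * 599^1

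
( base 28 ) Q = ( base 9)28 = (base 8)32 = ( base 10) 26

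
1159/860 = 1 + 299/860 = 1.35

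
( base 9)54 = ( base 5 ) 144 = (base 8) 61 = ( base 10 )49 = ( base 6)121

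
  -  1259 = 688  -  1947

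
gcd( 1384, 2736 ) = 8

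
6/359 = 6/359 =0.02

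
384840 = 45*8552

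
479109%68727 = 66747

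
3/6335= 3/6335 = 0.00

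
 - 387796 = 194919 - 582715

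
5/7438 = 5/7438  =  0.00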